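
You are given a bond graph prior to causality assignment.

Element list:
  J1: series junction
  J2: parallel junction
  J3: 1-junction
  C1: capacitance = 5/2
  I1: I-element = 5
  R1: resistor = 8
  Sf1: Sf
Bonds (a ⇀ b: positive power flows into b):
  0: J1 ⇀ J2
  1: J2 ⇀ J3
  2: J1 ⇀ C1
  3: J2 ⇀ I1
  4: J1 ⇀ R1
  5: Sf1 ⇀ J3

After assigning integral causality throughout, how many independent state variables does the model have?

2  (C1, I1 all integral)

bond 5 →Sf1  (Sf1 fixes flow; stroke at Sf1)
bond 1 →J3  (J3: bond 5 brought flow, rest push out)
bond 2 →J1  (prefer integral on C1)
bond 3 →I1  (I1 integral (f out))
bond 0 →J2  (J2: last free bond brings effort in)
bond 4 →J1  (J1: bond 0 brought flow, rest push out)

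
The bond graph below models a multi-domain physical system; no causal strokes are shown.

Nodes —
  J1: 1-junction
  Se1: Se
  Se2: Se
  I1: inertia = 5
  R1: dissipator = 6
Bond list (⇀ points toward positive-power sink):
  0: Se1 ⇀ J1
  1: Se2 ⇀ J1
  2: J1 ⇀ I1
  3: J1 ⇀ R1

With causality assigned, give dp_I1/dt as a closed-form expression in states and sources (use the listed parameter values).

dp_I1/dt = E_Se1 + E_Se2 - 6*p_I1/5

b0 stroke→J1  (Se1 (Se) sets effort on bond)
b1 stroke→J1  (Se2 (Se) sets effort on bond)
b2 stroke→I1  (I1 integral (f out))
b3 stroke→J1  (common-f at J1 fixed by 2)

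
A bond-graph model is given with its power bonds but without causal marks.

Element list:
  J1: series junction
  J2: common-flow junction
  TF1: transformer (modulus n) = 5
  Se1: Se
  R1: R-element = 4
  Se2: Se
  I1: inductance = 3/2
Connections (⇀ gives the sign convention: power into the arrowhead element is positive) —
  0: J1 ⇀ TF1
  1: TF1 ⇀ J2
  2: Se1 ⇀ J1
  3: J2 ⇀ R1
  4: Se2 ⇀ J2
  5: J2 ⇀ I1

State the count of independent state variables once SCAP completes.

1  (I1 all integral)

bond 2 stroke at J1  (Se1: effort source, stroke at far end)
bond 4 stroke at J2  (Se2: effort source, stroke at far end)
bond 0 stroke at TF1  (only one flow-in slot at J1)
bond 1 stroke at J2  (through TF1, causality passes straight; one stroke at TF1)
bond 5 stroke at I1  (I1 integral (f out))
bond 3 stroke at J2  (1-jn J2 has f-setter on 5)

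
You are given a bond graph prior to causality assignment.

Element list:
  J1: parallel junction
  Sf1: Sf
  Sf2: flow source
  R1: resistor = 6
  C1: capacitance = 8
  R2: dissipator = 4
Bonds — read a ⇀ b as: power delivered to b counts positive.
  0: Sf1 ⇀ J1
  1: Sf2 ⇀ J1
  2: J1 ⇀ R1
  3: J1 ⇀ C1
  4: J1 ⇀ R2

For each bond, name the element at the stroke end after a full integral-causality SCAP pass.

β0 stroke→Sf1
β1 stroke→Sf2
β2 stroke→R1
β3 stroke→J1
β4 stroke→R2

β0 stroke at Sf1  (Sf1 (Sf) sets flow on bond)
β1 stroke at Sf2  (Sf2: flow source, stroke at near end)
β3 stroke at J1  (C1 integral (e out))
β2 stroke at R1  (0-jn J1 has e-setter on 3)
β4 stroke at R2  (0-jn J1 has e-setter on 3)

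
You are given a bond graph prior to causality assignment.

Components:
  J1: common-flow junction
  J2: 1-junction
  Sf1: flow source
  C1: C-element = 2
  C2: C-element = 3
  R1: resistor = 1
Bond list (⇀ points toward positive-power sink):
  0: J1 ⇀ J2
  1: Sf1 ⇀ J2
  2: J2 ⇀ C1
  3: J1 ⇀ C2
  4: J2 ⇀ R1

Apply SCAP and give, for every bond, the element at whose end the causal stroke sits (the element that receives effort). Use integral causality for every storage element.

bond 1 |Sf1  (Sf1: flow source, stroke at near end)
bond 0 |J2  (1-jn J2 has f-setter on 1)
bond 2 |J2  (J2 flow already set via bond 1)
bond 4 |J2  (1-jn J2 has f-setter on 1)
bond 3 |J1  (J1 flow already set via bond 0)

β0 →J2
β1 →Sf1
β2 →J2
β3 →J1
β4 →J2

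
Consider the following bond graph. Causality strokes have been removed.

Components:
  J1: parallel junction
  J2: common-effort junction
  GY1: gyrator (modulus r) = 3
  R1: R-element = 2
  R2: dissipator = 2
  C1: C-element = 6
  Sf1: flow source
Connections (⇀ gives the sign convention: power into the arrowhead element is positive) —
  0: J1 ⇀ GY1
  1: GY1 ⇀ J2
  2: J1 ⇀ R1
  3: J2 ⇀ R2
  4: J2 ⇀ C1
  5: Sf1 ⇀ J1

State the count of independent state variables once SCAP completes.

b5 →Sf1  (Sf1 (Sf) sets flow on bond)
b4 →J2  (C1 outputs effort q/C1)
b1 →GY1  (J2: bond 4 brought effort, rest push out)
b3 →R2  (0-jn J2 has e-setter on 4)
b0 →GY1  (through GY1, causality inverts; strokes same side of GY1)
b2 →J1  (J1 needs exactly one e-in)

1  (C1 all integral)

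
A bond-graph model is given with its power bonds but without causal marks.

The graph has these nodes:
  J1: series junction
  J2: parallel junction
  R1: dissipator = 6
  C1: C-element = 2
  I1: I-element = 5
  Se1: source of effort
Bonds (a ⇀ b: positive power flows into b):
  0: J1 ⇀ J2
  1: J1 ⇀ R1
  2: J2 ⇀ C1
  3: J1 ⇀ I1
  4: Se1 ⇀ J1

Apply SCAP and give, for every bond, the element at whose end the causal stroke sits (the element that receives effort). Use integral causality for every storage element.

#4 stroke→J1  (source Se1 imposes e)
#2 stroke→J2  (C1: C, integral causality)
#0 stroke→J1  (common-e at J2 fixed by 2)
#3 stroke→I1  (I1: I, integral causality)
#1 stroke→J1  (J1: bond 3 brought flow, rest push out)

β0 →J1
β1 →J1
β2 →J2
β3 →I1
β4 →J1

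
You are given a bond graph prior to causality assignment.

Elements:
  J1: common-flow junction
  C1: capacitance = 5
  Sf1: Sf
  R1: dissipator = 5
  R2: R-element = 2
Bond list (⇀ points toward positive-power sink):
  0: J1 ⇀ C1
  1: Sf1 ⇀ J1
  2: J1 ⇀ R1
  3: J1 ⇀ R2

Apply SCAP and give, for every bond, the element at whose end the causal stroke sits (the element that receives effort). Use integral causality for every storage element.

b0 →J1
b1 →Sf1
b2 →J1
b3 →J1

β1 →Sf1  (Sf1: flow source, stroke at near end)
β0 →J1  (J1: bond 1 brought flow, rest push out)
β2 →J1  (J1 flow already set via bond 1)
β3 →J1  (J1: bond 1 brought flow, rest push out)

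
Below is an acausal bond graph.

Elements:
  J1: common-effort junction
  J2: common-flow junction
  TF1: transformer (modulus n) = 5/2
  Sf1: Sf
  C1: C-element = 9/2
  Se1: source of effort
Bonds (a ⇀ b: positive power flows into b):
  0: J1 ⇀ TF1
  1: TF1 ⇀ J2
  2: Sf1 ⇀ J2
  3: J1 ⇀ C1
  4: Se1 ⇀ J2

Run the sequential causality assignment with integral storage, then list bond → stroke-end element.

bond 2 |Sf1  (Sf1: flow source, stroke at near end)
bond 4 |J2  (Se1 fixes effort; stroke away)
bond 1 |J2  (J2 flow already set via bond 2)
bond 0 |TF1  (TF1: transformer flips bond 1)
bond 3 |J1  (only one effort-in slot at J1)

bond 0 →TF1
bond 1 →J2
bond 2 →Sf1
bond 3 →J1
bond 4 →J2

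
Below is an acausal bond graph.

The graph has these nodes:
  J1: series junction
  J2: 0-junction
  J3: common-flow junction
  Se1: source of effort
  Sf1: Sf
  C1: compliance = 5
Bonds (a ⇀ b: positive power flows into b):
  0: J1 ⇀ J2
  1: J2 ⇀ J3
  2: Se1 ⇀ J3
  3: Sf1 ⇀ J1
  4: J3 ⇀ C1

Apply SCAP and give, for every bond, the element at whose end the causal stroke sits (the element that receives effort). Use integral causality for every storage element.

bond 0 stroke at J1
bond 1 stroke at J2
bond 2 stroke at J3
bond 3 stroke at Sf1
bond 4 stroke at J3

b2 →J3  (source Se1 imposes e)
b3 →Sf1  (Sf1: flow source, stroke at near end)
b0 →J1  (1-jn J1 has f-setter on 3)
b1 →J2  (only one effort-in slot at J2)
b4 →J3  (1-jn J3 has f-setter on 1)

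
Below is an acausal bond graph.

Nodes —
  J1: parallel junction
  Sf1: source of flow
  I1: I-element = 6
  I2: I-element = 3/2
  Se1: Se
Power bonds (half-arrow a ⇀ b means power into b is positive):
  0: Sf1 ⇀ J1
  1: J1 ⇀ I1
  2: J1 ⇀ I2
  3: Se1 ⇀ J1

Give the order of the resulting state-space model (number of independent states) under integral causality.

β0 |Sf1  (Sf1 fixes flow; stroke at Sf1)
β3 |J1  (Se1 fixes effort; stroke away)
β1 |I1  (0-jn J1 has e-setter on 3)
β2 |I2  (J1: bond 3 brought effort, rest push out)

2  (I1, I2 all integral)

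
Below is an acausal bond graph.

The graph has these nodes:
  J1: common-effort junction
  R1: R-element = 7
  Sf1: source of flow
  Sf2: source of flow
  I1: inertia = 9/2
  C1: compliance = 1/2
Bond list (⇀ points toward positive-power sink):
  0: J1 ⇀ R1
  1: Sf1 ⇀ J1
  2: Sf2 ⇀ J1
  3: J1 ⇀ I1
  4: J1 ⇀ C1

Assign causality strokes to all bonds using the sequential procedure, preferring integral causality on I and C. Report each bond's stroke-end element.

β1 stroke at Sf1  (Sf1 fixes flow; stroke at Sf1)
β2 stroke at Sf2  (Sf2 fixes flow; stroke at Sf2)
β3 stroke at I1  (I1 integral (f out))
β4 stroke at J1  (prefer integral on C1)
β0 stroke at R1  (0-jn J1 has e-setter on 4)

#0 →R1
#1 →Sf1
#2 →Sf2
#3 →I1
#4 →J1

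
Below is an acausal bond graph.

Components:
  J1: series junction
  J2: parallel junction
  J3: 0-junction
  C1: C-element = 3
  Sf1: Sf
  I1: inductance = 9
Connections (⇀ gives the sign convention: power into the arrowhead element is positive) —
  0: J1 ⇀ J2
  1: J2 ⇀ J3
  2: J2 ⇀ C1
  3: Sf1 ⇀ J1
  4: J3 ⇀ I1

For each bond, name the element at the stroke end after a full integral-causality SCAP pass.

#0 →J1
#1 →J3
#2 →J2
#3 →Sf1
#4 →I1

bond 3 stroke at Sf1  (source Sf1 imposes f)
bond 0 stroke at J1  (J1 flow already set via bond 3)
bond 2 stroke at J2  (C1 outputs effort q/C1)
bond 1 stroke at J3  (J2 effort already set via bond 2)
bond 4 stroke at I1  (common-e at J3 fixed by 1)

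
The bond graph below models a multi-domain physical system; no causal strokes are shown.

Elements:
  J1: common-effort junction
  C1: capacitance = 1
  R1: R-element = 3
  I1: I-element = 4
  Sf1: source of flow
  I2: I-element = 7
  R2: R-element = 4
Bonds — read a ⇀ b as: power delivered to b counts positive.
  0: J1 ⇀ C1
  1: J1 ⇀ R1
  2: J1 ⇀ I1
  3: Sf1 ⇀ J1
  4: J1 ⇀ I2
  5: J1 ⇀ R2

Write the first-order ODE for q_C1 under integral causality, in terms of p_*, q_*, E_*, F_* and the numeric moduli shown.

β3 →Sf1  (Sf1: flow source, stroke at near end)
β0 →J1  (C1: C, integral causality)
β1 →R1  (J1: bond 0 brought effort, rest push out)
β2 →I1  (J1: bond 0 brought effort, rest push out)
β4 →I2  (J1 effort already set via bond 0)
β5 →R2  (0-jn J1 has e-setter on 0)

dq_C1/dt = F_Sf1 - p_I1/4 - p_I2/7 - 7*q_C1/12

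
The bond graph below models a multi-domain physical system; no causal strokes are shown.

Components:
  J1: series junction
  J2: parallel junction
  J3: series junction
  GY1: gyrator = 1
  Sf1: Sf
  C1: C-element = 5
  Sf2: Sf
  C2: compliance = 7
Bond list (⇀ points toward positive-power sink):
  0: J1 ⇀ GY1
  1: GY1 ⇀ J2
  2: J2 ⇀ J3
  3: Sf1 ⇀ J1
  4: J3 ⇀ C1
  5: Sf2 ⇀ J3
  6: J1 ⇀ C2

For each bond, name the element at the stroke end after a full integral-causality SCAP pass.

#3 →Sf1  (Sf1: flow source, stroke at near end)
#5 →Sf2  (Sf2 (Sf) sets flow on bond)
#0 →J1  (J1 flow already set via bond 3)
#6 →J1  (1-jn J1 has f-setter on 3)
#2 →J3  (1-jn J3 has f-setter on 5)
#4 →J3  (J3 flow already set via bond 5)
#1 →J2  (GY1 both-in/both-out from 0)

β0 stroke at J1
β1 stroke at J2
β2 stroke at J3
β3 stroke at Sf1
β4 stroke at J3
β5 stroke at Sf2
β6 stroke at J1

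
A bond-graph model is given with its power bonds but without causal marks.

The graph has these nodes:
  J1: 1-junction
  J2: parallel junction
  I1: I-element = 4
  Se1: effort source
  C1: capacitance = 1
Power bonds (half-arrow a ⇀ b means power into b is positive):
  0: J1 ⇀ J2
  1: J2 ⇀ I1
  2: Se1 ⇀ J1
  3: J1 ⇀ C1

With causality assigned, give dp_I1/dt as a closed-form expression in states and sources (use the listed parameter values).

bond 2 →J1  (Se1 fixes effort; stroke away)
bond 1 →I1  (prefer integral on I1)
bond 0 →J2  (only one effort-in slot at J2)
bond 3 →J1  (J1: bond 0 brought flow, rest push out)

dp_I1/dt = E_Se1 - q_C1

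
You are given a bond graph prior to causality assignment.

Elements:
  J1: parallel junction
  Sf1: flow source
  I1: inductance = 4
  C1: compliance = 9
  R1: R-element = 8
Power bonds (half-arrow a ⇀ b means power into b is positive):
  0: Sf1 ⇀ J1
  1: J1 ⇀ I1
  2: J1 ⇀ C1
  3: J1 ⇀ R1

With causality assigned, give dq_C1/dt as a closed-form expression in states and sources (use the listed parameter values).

#0 stroke→Sf1  (Sf1 fixes flow; stroke at Sf1)
#1 stroke→I1  (I1 integral (f out))
#2 stroke→J1  (prefer integral on C1)
#3 stroke→R1  (J1: bond 2 brought effort, rest push out)

dq_C1/dt = F_Sf1 - p_I1/4 - q_C1/72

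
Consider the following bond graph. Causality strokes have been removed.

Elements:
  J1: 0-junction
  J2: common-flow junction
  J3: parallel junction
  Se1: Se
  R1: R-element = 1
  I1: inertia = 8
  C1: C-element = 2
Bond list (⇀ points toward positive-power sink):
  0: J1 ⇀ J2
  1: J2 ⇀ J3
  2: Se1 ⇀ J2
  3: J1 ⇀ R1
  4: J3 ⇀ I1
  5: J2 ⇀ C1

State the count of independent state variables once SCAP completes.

2  (C1, I1 all integral)

b2 stroke→J2  (source Se1 imposes e)
b4 stroke→I1  (I1 outputs flow p/I1)
b1 stroke→J3  (closing 0-jn rule on J3)
b0 stroke→J2  (J2: bond 1 brought flow, rest push out)
b5 stroke→J2  (J2: bond 1 brought flow, rest push out)
b3 stroke→J1  (J1: last free bond brings effort in)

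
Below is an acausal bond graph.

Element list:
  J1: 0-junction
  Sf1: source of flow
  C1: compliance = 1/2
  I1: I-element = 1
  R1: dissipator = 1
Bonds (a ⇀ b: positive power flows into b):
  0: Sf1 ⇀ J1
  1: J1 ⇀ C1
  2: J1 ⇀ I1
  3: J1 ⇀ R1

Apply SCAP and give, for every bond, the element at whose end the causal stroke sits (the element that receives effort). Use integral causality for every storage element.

b0 stroke→Sf1
b1 stroke→J1
b2 stroke→I1
b3 stroke→R1

bond 0 stroke→Sf1  (Sf1 fixes flow; stroke at Sf1)
bond 1 stroke→J1  (prefer integral on C1)
bond 2 stroke→I1  (0-jn J1 has e-setter on 1)
bond 3 stroke→R1  (J1 effort already set via bond 1)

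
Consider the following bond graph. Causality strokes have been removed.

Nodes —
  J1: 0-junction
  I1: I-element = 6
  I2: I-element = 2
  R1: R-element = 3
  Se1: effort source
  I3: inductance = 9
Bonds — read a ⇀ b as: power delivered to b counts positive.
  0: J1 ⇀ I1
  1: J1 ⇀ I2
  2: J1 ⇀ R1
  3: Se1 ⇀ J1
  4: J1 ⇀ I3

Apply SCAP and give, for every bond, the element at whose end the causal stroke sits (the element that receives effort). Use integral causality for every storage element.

#0 →I1
#1 →I2
#2 →R1
#3 →J1
#4 →I3

b3 stroke at J1  (Se1 (Se) sets effort on bond)
b0 stroke at I1  (0-jn J1 has e-setter on 3)
b1 stroke at I2  (common-e at J1 fixed by 3)
b2 stroke at R1  (J1: bond 3 brought effort, rest push out)
b4 stroke at I3  (common-e at J1 fixed by 3)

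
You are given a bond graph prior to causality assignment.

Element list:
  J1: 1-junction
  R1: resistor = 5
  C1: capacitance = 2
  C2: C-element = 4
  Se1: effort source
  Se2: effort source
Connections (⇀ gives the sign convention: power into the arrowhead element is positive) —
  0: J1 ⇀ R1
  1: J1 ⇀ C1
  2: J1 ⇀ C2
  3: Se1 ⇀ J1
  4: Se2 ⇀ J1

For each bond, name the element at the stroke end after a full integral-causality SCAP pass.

bond 3 stroke at J1  (Se1 (Se) sets effort on bond)
bond 4 stroke at J1  (Se2 (Se) sets effort on bond)
bond 1 stroke at J1  (prefer integral on C1)
bond 2 stroke at J1  (C2 outputs effort q/C2)
bond 0 stroke at R1  (J1: last free bond brings flow in)

bond 0 stroke→R1
bond 1 stroke→J1
bond 2 stroke→J1
bond 3 stroke→J1
bond 4 stroke→J1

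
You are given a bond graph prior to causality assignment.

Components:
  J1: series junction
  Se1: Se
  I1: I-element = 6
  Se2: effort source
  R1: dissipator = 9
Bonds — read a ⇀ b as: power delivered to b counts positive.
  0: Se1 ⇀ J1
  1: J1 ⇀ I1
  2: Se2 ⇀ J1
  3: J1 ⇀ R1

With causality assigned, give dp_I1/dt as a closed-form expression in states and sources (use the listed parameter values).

bond 0 →J1  (Se1: effort source, stroke at far end)
bond 2 →J1  (Se2 (Se) sets effort on bond)
bond 1 →I1  (prefer integral on I1)
bond 3 →J1  (J1: bond 1 brought flow, rest push out)

dp_I1/dt = E_Se1 + E_Se2 - 3*p_I1/2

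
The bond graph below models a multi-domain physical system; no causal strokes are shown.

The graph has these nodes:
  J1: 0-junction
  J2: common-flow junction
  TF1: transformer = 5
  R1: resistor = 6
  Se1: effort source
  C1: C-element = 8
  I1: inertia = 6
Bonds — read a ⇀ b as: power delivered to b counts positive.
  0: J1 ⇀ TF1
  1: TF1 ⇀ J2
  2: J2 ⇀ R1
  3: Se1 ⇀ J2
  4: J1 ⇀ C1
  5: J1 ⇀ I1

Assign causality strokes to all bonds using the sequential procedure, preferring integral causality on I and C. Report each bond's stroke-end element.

bond 3 stroke→J2  (Se1 (Se) sets effort on bond)
bond 4 stroke→J1  (prefer integral on C1)
bond 0 stroke→TF1  (0-jn J1 has e-setter on 4)
bond 5 stroke→I1  (J1 effort already set via bond 4)
bond 1 stroke→J2  (TF1 one-in-one-out from 0)
bond 2 stroke→R1  (J2 needs exactly one f-in)

b0 stroke→TF1
b1 stroke→J2
b2 stroke→R1
b3 stroke→J2
b4 stroke→J1
b5 stroke→I1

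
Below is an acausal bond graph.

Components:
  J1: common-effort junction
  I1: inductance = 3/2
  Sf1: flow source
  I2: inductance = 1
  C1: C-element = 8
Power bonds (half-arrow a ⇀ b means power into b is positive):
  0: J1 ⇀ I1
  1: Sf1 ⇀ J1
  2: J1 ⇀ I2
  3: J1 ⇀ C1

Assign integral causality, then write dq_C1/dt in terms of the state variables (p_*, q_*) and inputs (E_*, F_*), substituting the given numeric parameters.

dq_C1/dt = F_Sf1 - 2*p_I1/3 - p_I2

b1 stroke at Sf1  (source Sf1 imposes f)
b0 stroke at I1  (I1 integral (f out))
b2 stroke at I2  (I2: I, integral causality)
b3 stroke at J1  (J1: last free bond brings effort in)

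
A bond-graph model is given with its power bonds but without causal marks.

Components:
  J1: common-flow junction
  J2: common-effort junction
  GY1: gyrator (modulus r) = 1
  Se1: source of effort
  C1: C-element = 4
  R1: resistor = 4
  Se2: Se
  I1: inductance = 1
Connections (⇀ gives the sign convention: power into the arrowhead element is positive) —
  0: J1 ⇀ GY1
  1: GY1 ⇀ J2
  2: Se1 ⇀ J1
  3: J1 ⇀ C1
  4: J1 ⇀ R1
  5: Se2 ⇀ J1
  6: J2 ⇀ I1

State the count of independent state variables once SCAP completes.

2  (C1, I1 all integral)

β2 stroke at J1  (source Se1 imposes e)
β5 stroke at J1  (Se2: effort source, stroke at far end)
β3 stroke at J1  (C1 integral (e out))
β6 stroke at I1  (I1 integral (f out))
β1 stroke at J2  (J2: last free bond brings effort in)
β0 stroke at J1  (GY1 both-in/both-out from 1)
β4 stroke at R1  (closing 1-jn rule on J1)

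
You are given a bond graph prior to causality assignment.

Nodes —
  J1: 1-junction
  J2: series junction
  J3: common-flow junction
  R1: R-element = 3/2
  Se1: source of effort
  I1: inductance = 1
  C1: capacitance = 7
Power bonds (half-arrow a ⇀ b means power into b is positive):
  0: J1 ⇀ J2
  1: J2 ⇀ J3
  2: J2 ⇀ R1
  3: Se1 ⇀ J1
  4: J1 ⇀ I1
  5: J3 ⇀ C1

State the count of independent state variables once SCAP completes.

#3 |J1  (Se1 fixes effort; stroke away)
#4 |I1  (I1: I, integral causality)
#0 |J1  (J1: bond 4 brought flow, rest push out)
#1 |J2  (J2: bond 0 brought flow, rest push out)
#2 |J2  (J2: bond 0 brought flow, rest push out)
#5 |J3  (common-f at J3 fixed by 1)

2  (C1, I1 all integral)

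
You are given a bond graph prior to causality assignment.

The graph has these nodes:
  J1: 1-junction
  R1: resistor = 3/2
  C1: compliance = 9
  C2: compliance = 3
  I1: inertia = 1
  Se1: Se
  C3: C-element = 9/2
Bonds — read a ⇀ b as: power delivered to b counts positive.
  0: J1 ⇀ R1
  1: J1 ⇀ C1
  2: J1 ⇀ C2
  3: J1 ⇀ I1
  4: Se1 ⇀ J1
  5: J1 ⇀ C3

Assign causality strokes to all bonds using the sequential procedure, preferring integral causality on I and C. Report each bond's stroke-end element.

β4 stroke at J1  (source Se1 imposes e)
β1 stroke at J1  (prefer integral on C1)
β2 stroke at J1  (C2 outputs effort q/C2)
β3 stroke at I1  (prefer integral on I1)
β0 stroke at J1  (J1: bond 3 brought flow, rest push out)
β5 stroke at J1  (J1 flow already set via bond 3)

#0 |J1
#1 |J1
#2 |J1
#3 |I1
#4 |J1
#5 |J1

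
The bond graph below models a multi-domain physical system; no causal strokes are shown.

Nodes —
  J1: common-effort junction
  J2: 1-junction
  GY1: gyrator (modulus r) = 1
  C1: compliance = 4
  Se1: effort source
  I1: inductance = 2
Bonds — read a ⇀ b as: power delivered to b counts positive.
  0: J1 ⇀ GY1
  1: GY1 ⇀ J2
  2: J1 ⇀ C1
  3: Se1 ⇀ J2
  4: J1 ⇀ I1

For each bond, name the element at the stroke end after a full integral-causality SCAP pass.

β0 stroke→GY1
β1 stroke→GY1
β2 stroke→J1
β3 stroke→J2
β4 stroke→I1

bond 3 |J2  (Se1 (Se) sets effort on bond)
bond 1 |GY1  (only one flow-in slot at J2)
bond 0 |GY1  (GY1: gyrator matches bond 1)
bond 2 |J1  (C1 outputs effort q/C1)
bond 4 |I1  (0-jn J1 has e-setter on 2)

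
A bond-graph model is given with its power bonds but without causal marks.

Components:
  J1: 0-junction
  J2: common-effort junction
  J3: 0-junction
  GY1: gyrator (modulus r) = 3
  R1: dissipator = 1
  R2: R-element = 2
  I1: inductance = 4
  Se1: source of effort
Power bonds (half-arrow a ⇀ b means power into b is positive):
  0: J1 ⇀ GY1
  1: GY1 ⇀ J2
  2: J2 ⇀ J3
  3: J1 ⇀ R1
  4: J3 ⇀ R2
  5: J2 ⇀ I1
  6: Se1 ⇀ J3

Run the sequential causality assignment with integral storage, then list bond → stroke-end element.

bond 6 |J3  (source Se1 imposes e)
bond 2 |J2  (0-jn J3 has e-setter on 6)
bond 4 |R2  (J3 effort already set via bond 6)
bond 1 |GY1  (J2: bond 2 brought effort, rest push out)
bond 5 |I1  (J2 effort already set via bond 2)
bond 0 |GY1  (GY1 both-in/both-out from 1)
bond 3 |J1  (J1: last free bond brings effort in)

b0 stroke→GY1
b1 stroke→GY1
b2 stroke→J2
b3 stroke→J1
b4 stroke→R2
b5 stroke→I1
b6 stroke→J3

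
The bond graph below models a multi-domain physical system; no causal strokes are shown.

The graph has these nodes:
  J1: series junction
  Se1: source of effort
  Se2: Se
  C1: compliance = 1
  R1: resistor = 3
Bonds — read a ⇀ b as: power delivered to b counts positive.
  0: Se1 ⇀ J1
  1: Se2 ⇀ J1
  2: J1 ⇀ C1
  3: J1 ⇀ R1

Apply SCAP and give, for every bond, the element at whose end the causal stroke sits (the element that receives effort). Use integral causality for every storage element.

β0 stroke→J1  (Se1 fixes effort; stroke away)
β1 stroke→J1  (Se2: effort source, stroke at far end)
β2 stroke→J1  (C1: C, integral causality)
β3 stroke→R1  (closing 1-jn rule on J1)

β0 stroke→J1
β1 stroke→J1
β2 stroke→J1
β3 stroke→R1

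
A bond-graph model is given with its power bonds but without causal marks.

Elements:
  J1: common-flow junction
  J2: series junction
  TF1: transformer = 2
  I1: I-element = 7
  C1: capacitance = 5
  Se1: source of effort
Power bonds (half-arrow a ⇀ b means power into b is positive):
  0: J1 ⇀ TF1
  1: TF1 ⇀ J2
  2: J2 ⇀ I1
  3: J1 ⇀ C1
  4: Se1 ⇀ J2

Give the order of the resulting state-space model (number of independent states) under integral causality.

2  (C1, I1 all integral)

β4 |J2  (Se1 fixes effort; stroke away)
β2 |I1  (I1: I, integral causality)
β1 |J2  (J2 flow already set via bond 2)
β0 |TF1  (TF1 one-in-one-out from 1)
β3 |J1  (J1 flow already set via bond 0)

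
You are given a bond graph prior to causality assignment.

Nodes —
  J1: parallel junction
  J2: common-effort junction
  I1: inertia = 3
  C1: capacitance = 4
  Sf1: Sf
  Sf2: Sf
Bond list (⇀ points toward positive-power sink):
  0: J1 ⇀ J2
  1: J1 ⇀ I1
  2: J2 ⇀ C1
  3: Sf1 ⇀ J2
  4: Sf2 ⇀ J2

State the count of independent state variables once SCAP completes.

β3 →Sf1  (Sf1: flow source, stroke at near end)
β4 →Sf2  (Sf2 fixes flow; stroke at Sf2)
β1 →I1  (prefer integral on I1)
β0 →J1  (closing 0-jn rule on J1)
β2 →J2  (J2 needs exactly one e-in)

2  (C1, I1 all integral)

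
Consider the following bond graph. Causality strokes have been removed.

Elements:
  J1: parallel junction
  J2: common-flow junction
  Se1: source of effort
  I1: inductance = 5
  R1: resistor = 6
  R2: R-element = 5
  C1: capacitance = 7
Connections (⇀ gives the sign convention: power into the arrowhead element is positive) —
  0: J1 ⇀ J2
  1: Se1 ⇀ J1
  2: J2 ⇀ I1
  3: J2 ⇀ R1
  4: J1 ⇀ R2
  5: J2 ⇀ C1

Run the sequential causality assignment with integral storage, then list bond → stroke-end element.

#1 stroke at J1  (source Se1 imposes e)
#0 stroke at J2  (0-jn J1 has e-setter on 1)
#4 stroke at R2  (common-e at J1 fixed by 1)
#2 stroke at I1  (I1 integral (f out))
#3 stroke at J2  (common-f at J2 fixed by 2)
#5 stroke at J2  (J2 flow already set via bond 2)

#0 →J2
#1 →J1
#2 →I1
#3 →J2
#4 →R2
#5 →J2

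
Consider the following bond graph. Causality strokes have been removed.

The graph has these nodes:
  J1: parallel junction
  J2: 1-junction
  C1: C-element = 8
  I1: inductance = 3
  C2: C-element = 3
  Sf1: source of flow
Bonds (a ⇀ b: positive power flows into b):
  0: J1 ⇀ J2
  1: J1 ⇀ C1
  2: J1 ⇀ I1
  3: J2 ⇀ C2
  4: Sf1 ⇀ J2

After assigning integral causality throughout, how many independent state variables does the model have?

β4 stroke at Sf1  (source Sf1 imposes f)
β0 stroke at J2  (J2 flow already set via bond 4)
β3 stroke at J2  (1-jn J2 has f-setter on 4)
β1 stroke at J1  (C1 outputs effort q/C1)
β2 stroke at I1  (0-jn J1 has e-setter on 1)

3  (C1, C2, I1 all integral)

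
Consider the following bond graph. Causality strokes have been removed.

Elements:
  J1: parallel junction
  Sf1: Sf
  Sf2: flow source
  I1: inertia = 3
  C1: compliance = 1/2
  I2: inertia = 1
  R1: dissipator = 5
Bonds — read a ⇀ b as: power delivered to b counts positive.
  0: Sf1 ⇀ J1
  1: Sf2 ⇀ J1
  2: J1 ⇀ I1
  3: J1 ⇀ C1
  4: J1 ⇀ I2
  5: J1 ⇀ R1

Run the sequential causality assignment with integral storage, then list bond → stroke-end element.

b0 stroke→Sf1
b1 stroke→Sf2
b2 stroke→I1
b3 stroke→J1
b4 stroke→I2
b5 stroke→R1

bond 0 stroke→Sf1  (Sf1 (Sf) sets flow on bond)
bond 1 stroke→Sf2  (Sf2 (Sf) sets flow on bond)
bond 2 stroke→I1  (prefer integral on I1)
bond 3 stroke→J1  (C1 integral (e out))
bond 4 stroke→I2  (common-e at J1 fixed by 3)
bond 5 stroke→R1  (0-jn J1 has e-setter on 3)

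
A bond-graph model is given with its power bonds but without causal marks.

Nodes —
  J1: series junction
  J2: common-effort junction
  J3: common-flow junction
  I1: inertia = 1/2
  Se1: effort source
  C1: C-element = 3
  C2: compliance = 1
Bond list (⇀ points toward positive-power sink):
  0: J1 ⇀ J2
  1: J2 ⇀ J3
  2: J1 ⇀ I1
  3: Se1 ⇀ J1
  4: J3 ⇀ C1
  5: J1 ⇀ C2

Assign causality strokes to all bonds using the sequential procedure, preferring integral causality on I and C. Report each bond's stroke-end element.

β0 stroke→J1
β1 stroke→J2
β2 stroke→I1
β3 stroke→J1
β4 stroke→J3
β5 stroke→J1

#3 stroke at J1  (source Se1 imposes e)
#2 stroke at I1  (I1 outputs flow p/I1)
#0 stroke at J1  (common-f at J1 fixed by 2)
#5 stroke at J1  (J1: bond 2 brought flow, rest push out)
#1 stroke at J2  (J2 needs exactly one e-in)
#4 stroke at J3  (1-jn J3 has f-setter on 1)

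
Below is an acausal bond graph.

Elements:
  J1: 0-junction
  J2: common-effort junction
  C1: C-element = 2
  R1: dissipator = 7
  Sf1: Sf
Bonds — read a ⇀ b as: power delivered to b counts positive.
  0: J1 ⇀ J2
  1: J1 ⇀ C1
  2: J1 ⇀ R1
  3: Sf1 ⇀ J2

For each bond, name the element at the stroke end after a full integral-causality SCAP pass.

#0 →J2
#1 →J1
#2 →R1
#3 →Sf1

bond 3 stroke at Sf1  (Sf1 (Sf) sets flow on bond)
bond 0 stroke at J2  (closing 0-jn rule on J2)
bond 1 stroke at J1  (C1: C, integral causality)
bond 2 stroke at R1  (0-jn J1 has e-setter on 1)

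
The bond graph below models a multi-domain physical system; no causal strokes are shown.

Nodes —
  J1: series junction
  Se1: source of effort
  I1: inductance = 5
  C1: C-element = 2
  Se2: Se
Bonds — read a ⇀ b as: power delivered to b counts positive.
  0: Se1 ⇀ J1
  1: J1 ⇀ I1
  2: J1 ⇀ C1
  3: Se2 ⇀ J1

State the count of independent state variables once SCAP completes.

β0 →J1  (Se1: effort source, stroke at far end)
β3 →J1  (source Se2 imposes e)
β1 →I1  (prefer integral on I1)
β2 →J1  (J1 flow already set via bond 1)

2  (C1, I1 all integral)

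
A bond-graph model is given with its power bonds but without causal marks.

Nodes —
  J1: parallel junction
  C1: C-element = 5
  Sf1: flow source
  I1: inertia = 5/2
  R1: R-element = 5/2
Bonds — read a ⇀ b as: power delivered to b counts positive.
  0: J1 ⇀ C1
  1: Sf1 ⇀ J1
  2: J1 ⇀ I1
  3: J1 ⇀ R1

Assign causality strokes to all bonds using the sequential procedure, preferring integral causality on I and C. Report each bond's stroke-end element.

b1 stroke at Sf1  (Sf1 fixes flow; stroke at Sf1)
b0 stroke at J1  (C1 outputs effort q/C1)
b2 stroke at I1  (J1: bond 0 brought effort, rest push out)
b3 stroke at R1  (J1: bond 0 brought effort, rest push out)

#0 stroke→J1
#1 stroke→Sf1
#2 stroke→I1
#3 stroke→R1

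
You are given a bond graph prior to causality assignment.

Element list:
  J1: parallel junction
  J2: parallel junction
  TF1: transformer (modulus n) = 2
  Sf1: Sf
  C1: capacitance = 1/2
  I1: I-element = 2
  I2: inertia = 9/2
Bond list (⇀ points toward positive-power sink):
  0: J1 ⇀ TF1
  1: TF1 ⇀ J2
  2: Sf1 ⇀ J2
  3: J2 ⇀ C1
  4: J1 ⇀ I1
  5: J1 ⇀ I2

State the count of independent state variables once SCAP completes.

b2 stroke→Sf1  (Sf1 fixes flow; stroke at Sf1)
b3 stroke→J2  (C1: C, integral causality)
b1 stroke→TF1  (0-jn J2 has e-setter on 3)
b0 stroke→J1  (through TF1, causality passes straight; one stroke at TF1)
b4 stroke→I1  (0-jn J1 has e-setter on 0)
b5 stroke→I2  (J1 effort already set via bond 0)

3  (C1, I1, I2 all integral)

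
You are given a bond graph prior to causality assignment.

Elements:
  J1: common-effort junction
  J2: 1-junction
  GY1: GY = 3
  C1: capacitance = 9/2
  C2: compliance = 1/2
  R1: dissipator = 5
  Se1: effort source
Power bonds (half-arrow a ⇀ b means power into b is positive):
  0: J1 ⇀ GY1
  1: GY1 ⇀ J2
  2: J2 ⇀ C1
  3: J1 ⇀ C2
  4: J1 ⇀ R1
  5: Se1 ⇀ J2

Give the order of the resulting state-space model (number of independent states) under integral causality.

bond 5 stroke→J2  (source Se1 imposes e)
bond 2 stroke→J2  (C1: C, integral causality)
bond 1 stroke→GY1  (closing 1-jn rule on J2)
bond 0 stroke→GY1  (through GY1, causality inverts; strokes same side of GY1)
bond 3 stroke→J1  (prefer integral on C2)
bond 4 stroke→R1  (0-jn J1 has e-setter on 3)

2  (C1, C2 all integral)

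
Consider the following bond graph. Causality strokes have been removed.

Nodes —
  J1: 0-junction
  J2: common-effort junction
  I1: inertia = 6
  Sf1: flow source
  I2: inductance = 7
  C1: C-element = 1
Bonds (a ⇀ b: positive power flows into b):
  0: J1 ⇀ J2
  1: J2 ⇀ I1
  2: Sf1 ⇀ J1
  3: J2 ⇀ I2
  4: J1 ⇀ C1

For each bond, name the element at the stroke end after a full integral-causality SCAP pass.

#0 |J2
#1 |I1
#2 |Sf1
#3 |I2
#4 |J1

#2 stroke at Sf1  (source Sf1 imposes f)
#1 stroke at I1  (I1: I, integral causality)
#3 stroke at I2  (I2 outputs flow p/I2)
#0 stroke at J2  (J2 needs exactly one e-in)
#4 stroke at J1  (J1: last free bond brings effort in)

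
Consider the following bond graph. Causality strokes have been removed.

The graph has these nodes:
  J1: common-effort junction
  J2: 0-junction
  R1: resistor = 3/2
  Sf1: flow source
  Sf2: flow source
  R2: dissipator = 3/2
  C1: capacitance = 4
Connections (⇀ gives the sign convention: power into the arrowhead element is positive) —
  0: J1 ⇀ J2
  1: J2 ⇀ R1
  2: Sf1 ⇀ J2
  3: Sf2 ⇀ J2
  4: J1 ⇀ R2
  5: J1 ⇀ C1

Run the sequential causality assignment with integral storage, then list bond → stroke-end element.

bond 0 stroke at J2
bond 1 stroke at R1
bond 2 stroke at Sf1
bond 3 stroke at Sf2
bond 4 stroke at R2
bond 5 stroke at J1

b2 stroke at Sf1  (Sf1 fixes flow; stroke at Sf1)
b3 stroke at Sf2  (Sf2 (Sf) sets flow on bond)
b5 stroke at J1  (C1: C, integral causality)
b0 stroke at J2  (J1: bond 5 brought effort, rest push out)
b4 stroke at R2  (common-e at J1 fixed by 5)
b1 stroke at R1  (J2 effort already set via bond 0)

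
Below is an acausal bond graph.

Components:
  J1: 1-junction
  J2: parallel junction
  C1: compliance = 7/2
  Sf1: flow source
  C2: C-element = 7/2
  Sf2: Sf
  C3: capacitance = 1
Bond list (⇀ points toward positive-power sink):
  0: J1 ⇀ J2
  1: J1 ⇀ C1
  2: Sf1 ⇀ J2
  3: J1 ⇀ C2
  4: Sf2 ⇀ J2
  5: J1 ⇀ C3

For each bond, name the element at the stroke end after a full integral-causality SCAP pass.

#2 |Sf1  (Sf1 (Sf) sets flow on bond)
#4 |Sf2  (Sf2 fixes flow; stroke at Sf2)
#0 |J2  (only one effort-in slot at J2)
#1 |J1  (J1: bond 0 brought flow, rest push out)
#3 |J1  (1-jn J1 has f-setter on 0)
#5 |J1  (J1 flow already set via bond 0)

β0 |J2
β1 |J1
β2 |Sf1
β3 |J1
β4 |Sf2
β5 |J1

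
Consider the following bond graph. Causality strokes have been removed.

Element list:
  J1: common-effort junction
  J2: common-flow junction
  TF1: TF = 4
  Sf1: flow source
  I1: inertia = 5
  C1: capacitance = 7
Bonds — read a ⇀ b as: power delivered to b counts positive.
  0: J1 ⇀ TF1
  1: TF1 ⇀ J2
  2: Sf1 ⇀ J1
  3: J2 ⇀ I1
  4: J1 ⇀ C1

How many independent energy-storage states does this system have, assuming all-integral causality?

2  (C1, I1 all integral)

b2 →Sf1  (Sf1 (Sf) sets flow on bond)
b3 →I1  (I1 integral (f out))
b1 →J2  (J2 flow already set via bond 3)
b0 →TF1  (TF1: transformer flips bond 1)
b4 →J1  (only one effort-in slot at J1)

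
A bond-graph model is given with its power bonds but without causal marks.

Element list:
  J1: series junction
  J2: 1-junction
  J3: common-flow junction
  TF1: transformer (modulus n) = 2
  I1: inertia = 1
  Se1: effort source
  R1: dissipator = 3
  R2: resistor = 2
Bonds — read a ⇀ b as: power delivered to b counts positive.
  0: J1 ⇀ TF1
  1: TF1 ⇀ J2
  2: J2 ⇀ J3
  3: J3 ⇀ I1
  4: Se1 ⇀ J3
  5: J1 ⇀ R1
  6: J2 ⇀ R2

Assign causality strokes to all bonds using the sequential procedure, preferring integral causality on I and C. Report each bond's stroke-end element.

b4 stroke→J3  (source Se1 imposes e)
b3 stroke→I1  (prefer integral on I1)
b2 stroke→J3  (common-f at J3 fixed by 3)
b1 stroke→J2  (J2 flow already set via bond 2)
b6 stroke→J2  (J2: bond 2 brought flow, rest push out)
b0 stroke→TF1  (TF TF1: opposite of bond 1)
b5 stroke→J1  (common-f at J1 fixed by 0)

b0 |TF1
b1 |J2
b2 |J3
b3 |I1
b4 |J3
b5 |J1
b6 |J2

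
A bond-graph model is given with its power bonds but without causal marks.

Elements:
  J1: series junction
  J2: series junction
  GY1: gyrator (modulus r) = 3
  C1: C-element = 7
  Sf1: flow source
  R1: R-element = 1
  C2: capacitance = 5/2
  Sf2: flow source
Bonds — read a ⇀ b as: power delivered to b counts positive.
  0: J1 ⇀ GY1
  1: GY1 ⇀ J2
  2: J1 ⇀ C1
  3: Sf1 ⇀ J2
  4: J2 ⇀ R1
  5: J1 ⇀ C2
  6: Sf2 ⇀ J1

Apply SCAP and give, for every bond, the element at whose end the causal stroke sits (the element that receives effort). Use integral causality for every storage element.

bond 3 stroke→Sf1  (Sf1 (Sf) sets flow on bond)
bond 6 stroke→Sf2  (Sf2: flow source, stroke at near end)
bond 0 stroke→J1  (1-jn J1 has f-setter on 6)
bond 2 stroke→J1  (J1 flow already set via bond 6)
bond 5 stroke→J1  (J1 flow already set via bond 6)
bond 1 stroke→J2  (1-jn J2 has f-setter on 3)
bond 4 stroke→J2  (J2 flow already set via bond 3)

bond 0 stroke→J1
bond 1 stroke→J2
bond 2 stroke→J1
bond 3 stroke→Sf1
bond 4 stroke→J2
bond 5 stroke→J1
bond 6 stroke→Sf2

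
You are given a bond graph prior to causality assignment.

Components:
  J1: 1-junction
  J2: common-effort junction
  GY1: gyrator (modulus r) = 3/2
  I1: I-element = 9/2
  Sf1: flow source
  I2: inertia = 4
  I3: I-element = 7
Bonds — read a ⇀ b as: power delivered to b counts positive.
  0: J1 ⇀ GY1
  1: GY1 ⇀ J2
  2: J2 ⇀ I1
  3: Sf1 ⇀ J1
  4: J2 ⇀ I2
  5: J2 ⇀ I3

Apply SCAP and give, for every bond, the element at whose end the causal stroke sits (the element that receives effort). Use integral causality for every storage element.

β0 |J1
β1 |J2
β2 |I1
β3 |Sf1
β4 |I2
β5 |I3

b3 |Sf1  (source Sf1 imposes f)
b0 |J1  (J1 flow already set via bond 3)
b1 |J2  (GY GY1: same side as bond 0)
b2 |I1  (common-e at J2 fixed by 1)
b4 |I2  (0-jn J2 has e-setter on 1)
b5 |I3  (J2: bond 1 brought effort, rest push out)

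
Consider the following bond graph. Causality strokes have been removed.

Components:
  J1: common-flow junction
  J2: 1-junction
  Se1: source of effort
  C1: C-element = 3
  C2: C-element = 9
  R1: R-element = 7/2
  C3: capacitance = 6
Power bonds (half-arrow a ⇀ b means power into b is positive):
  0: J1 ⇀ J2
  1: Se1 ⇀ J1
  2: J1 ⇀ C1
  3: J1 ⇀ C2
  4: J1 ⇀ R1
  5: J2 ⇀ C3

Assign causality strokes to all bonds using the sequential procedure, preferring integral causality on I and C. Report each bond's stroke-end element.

#1 →J1  (Se1 (Se) sets effort on bond)
#2 →J1  (C1: C, integral causality)
#3 →J1  (C2 integral (e out))
#5 →J2  (C3 integral (e out))
#0 →J1  (only one flow-in slot at J2)
#4 →R1  (only one flow-in slot at J1)

β0 |J1
β1 |J1
β2 |J1
β3 |J1
β4 |R1
β5 |J2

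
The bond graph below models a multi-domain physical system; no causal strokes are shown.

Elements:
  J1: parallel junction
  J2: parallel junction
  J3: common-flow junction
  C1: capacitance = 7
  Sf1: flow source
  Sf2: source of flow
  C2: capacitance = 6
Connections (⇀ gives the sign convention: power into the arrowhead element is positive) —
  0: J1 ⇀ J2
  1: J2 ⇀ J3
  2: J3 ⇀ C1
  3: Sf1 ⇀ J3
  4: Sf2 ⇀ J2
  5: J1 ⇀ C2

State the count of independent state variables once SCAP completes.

2  (C1, C2 all integral)

bond 3 stroke→Sf1  (Sf1: flow source, stroke at near end)
bond 4 stroke→Sf2  (Sf2: flow source, stroke at near end)
bond 1 stroke→J3  (common-f at J3 fixed by 3)
bond 2 stroke→J3  (common-f at J3 fixed by 3)
bond 0 stroke→J2  (only one effort-in slot at J2)
bond 5 stroke→J1  (J1: last free bond brings effort in)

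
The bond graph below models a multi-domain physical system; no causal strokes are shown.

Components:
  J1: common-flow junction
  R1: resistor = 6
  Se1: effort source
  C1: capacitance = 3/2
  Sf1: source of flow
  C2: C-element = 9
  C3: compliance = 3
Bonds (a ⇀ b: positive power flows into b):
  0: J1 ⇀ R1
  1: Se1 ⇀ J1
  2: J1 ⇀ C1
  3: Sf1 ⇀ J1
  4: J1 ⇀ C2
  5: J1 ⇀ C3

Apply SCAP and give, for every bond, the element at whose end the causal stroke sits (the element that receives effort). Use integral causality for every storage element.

#1 stroke at J1  (source Se1 imposes e)
#3 stroke at Sf1  (source Sf1 imposes f)
#0 stroke at J1  (common-f at J1 fixed by 3)
#2 stroke at J1  (J1: bond 3 brought flow, rest push out)
#4 stroke at J1  (common-f at J1 fixed by 3)
#5 stroke at J1  (J1 flow already set via bond 3)

#0 stroke→J1
#1 stroke→J1
#2 stroke→J1
#3 stroke→Sf1
#4 stroke→J1
#5 stroke→J1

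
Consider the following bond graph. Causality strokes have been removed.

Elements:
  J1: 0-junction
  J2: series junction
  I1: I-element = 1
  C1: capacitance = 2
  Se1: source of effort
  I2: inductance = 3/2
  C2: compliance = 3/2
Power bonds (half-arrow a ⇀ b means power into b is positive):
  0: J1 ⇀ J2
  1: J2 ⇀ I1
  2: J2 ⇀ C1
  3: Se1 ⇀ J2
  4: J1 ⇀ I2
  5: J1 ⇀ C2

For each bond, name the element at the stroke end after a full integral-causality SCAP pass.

#3 →J2  (Se1 (Se) sets effort on bond)
#1 →I1  (I1 outputs flow p/I1)
#0 →J2  (1-jn J2 has f-setter on 1)
#2 →J2  (common-f at J2 fixed by 1)
#4 →I2  (prefer integral on I2)
#5 →J1  (closing 0-jn rule on J1)

#0 |J2
#1 |I1
#2 |J2
#3 |J2
#4 |I2
#5 |J1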